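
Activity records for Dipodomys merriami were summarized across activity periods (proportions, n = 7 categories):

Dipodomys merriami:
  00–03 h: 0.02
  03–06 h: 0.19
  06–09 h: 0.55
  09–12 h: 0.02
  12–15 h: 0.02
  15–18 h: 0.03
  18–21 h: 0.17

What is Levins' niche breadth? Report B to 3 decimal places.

2.706

Σpᵢ² = 0.02² + 0.19² + 0.55² + 0.02² + 0.02² + 0.03² + 0.17² = 0.0004 + 0.0361 + 0.3025 + 0.0004 + 0.0004 + 0.0009 + 0.0289 = 0.3696
B = 1 / 0.3696 = 2.70563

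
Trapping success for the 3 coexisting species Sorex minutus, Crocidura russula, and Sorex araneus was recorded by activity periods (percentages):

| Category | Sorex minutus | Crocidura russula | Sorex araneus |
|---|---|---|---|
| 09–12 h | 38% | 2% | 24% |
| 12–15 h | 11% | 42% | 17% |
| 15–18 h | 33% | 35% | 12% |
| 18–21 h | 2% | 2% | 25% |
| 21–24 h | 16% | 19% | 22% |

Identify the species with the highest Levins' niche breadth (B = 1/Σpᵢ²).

Convert percentages to proportions (divide by 100).
Σp_minuᵢ² = 0.38² + 0.11² + 0.33² + 0.02² + 0.16² = 0.1444 + 0.0121 + 0.1089 + 0.0004 + 0.0256 = 0.2914
B_minu = 1 / 0.2914 = 3.4317
Σp_russᵢ² = 0.02² + 0.42² + 0.35² + 0.02² + 0.19² = 0.0004 + 0.1764 + 0.1225 + 0.0004 + 0.0361 = 0.3358
B_russ = 1 / 0.3358 = 2.9780
Σp_aranᵢ² = 0.24² + 0.17² + 0.12² + 0.25² + 0.22² = 0.0576 + 0.0289 + 0.0144 + 0.0625 + 0.0484 = 0.2118
B_aran = 1 / 0.2118 = 4.7214
Highest B → broadest niche (most generalist): Sorex araneus (B = 4.72).

Sorex araneus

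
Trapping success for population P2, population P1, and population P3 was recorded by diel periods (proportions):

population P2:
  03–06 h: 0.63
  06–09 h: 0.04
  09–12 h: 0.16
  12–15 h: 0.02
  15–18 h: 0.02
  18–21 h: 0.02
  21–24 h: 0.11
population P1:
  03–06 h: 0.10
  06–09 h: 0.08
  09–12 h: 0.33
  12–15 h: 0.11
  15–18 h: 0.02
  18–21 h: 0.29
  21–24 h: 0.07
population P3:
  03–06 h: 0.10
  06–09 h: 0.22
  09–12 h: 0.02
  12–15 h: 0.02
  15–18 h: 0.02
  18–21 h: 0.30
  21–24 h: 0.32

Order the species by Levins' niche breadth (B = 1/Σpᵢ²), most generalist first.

Σp_P2ᵢ² = 0.63² + 0.04² + 0.16² + 0.02² + 0.02² + 0.02² + 0.11² = 0.3969 + 0.0016 + 0.0256 + 0.0004 + 0.0004 + 0.0004 + 0.0121 = 0.4374
B_P2 = 1 / 0.4374 = 2.2862
Σp_P1ᵢ² = 0.10² + 0.08² + 0.33² + 0.11² + 0.02² + 0.29² + 0.07² = 0.0100 + 0.0064 + 0.1089 + 0.0121 + 0.0004 + 0.0841 + 0.0049 = 0.2268
B_P1 = 1 / 0.2268 = 4.4092
Σp_P3ᵢ² = 0.10² + 0.22² + 0.02² + 0.02² + 0.02² + 0.30² + 0.32² = 0.0100 + 0.0484 + 0.0004 + 0.0004 + 0.0004 + 0.0900 + 0.1024 = 0.2520
B_P3 = 1 / 0.2520 = 3.9683
Ranking by B (broadest → narrowest): population P1 (4.41) > population P3 (3.97) > population P2 (2.29)

population P1 > population P3 > population P2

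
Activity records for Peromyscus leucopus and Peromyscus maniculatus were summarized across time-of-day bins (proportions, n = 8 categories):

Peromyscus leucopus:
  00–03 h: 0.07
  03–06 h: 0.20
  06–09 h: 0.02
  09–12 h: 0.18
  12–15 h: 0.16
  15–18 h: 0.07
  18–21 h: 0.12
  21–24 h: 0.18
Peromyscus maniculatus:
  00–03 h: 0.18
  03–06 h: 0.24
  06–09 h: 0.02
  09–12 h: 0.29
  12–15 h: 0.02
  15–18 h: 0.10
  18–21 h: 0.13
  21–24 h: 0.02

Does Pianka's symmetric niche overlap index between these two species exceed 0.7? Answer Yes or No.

Yes

Σ p₁ᵢp₂ᵢ = 0.0126 + 0.0480 + 0.0004 + 0.0522 + 0.0032 + 0.0070 + 0.0156 + 0.0036 = 0.1426
Σp_1ᵢ² = 0.07² + 0.20² + 0.02² + 0.18² + 0.16² + 0.07² + 0.12² + 0.18² = 0.0049 + 0.0400 + 0.0004 + 0.0324 + 0.0256 + 0.0049 + 0.0144 + 0.0324 = 0.1550
Σp_2ᵢ² = 0.18² + 0.24² + 0.02² + 0.29² + 0.02² + 0.10² + 0.13² + 0.02² = 0.0324 + 0.0576 + 0.0004 + 0.0841 + 0.0004 + 0.0100 + 0.0169 + 0.0004 = 0.2022
O = 0.1426 / √(0.1550 × 0.2022) = 0.1426 / 0.17703 = 0.8055
O = 0.8055 > 0.7 → Yes.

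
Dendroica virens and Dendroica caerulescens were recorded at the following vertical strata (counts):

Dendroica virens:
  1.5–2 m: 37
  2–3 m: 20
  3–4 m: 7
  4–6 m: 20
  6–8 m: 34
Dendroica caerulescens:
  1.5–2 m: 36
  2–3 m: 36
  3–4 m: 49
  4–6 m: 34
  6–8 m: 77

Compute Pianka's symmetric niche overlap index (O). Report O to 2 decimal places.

0.89

Proportions for Dendroica virens (n=118): 37/118=0.3136, 20/118=0.1695, 7/118=0.0593, 20/118=0.1695, 34/118=0.2881
Proportions for Dendroica caerulescens (n=232): 36/232=0.1552, 36/232=0.1552, 49/232=0.2112, 34/232=0.1466, 77/232=0.3319
Σ p₁ᵢp₂ᵢ = 0.048671 + 0.026306 + 0.012524 + 0.024849 + 0.095620 = 0.207970
Σp_1ᵢ² = 0.3136² + 0.1695² + 0.0593² + 0.1695² + 0.2881² = 0.098345 + 0.028730 + 0.003516 + 0.028730 + 0.083002 = 0.242323
Σp_2ᵢ² = 0.1552² + 0.1552² + 0.2112² + 0.1466² + 0.3319² = 0.024087 + 0.024087 + 0.044605 + 0.021492 + 0.110158 = 0.224429
O = 0.207970 / √(0.242323 × 0.224429) = 0.207970 / 0.2332044 = 0.8918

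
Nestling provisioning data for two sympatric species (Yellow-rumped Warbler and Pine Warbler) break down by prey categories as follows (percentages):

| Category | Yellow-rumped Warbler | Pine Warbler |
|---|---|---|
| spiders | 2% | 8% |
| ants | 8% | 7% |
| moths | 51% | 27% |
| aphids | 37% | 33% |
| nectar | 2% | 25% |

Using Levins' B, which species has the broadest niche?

Pine Warbler

Convert percentages to proportions (divide by 100).
Σp_Yellᵢ² = 0.02² + 0.08² + 0.51² + 0.37² + 0.02² = 0.0004 + 0.0064 + 0.2601 + 0.1369 + 0.0004 = 0.4042
B_Yell = 1 / 0.4042 = 2.4740
Σp_Pineᵢ² = 0.08² + 0.07² + 0.27² + 0.33² + 0.25² = 0.0064 + 0.0049 + 0.0729 + 0.1089 + 0.0625 = 0.2556
B_Pine = 1 / 0.2556 = 3.9124
Highest B → broadest niche (most generalist): Pine Warbler (B = 3.91).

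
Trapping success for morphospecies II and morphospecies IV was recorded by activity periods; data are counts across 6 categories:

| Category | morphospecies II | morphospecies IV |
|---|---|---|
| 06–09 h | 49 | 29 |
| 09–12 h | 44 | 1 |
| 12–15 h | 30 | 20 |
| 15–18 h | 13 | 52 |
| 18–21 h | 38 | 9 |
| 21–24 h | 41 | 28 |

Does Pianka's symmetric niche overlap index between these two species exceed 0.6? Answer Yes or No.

Proportions for morphospecies II (n=215): 49/215=0.2279, 44/215=0.2047, 30/215=0.1395, 13/215=0.0605, 38/215=0.1767, 41/215=0.1907
Proportions for morphospecies IV (n=139): 29/139=0.2086, 1/139=0.0072, 20/139=0.1439, 52/139=0.3741, 9/139=0.0647, 28/139=0.2014
Σ p₁ᵢp₂ᵢ = 0.047540 + 0.001474 + 0.020074 + 0.022633 + 0.011432 + 0.038407 = 0.141560
Σp_1ᵢ² = 0.2279² + 0.2047² + 0.1395² + 0.0605² + 0.1767² + 0.1907² = 0.051938 + 0.041902 + 0.019460 + 0.003660 + 0.031223 + 0.036366 = 0.184549
Σp_2ᵢ² = 0.2086² + 0.0072² + 0.1439² + 0.3741² + 0.0647² + 0.2014² = 0.043514 + 0.000052 + 0.020707 + 0.139951 + 0.004186 + 0.040562 = 0.248972
O = 0.141560 / √(0.184549 × 0.248972) = 0.141560 / 0.2143538 = 0.6604
O = 0.6604 > 0.6 → Yes.

Yes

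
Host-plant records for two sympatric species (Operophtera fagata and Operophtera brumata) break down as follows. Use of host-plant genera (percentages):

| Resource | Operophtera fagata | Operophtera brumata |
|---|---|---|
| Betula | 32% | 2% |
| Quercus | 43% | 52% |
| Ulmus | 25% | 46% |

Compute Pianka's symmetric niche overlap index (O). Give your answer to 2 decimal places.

0.84

Convert percentages to proportions (divide by 100).
Σ p₁ᵢp₂ᵢ = 0.0064 + 0.2236 + 0.1150 = 0.3450
Σp_1ᵢ² = 0.32² + 0.43² + 0.25² = 0.1024 + 0.1849 + 0.0625 = 0.3498
Σp_2ᵢ² = 0.02² + 0.52² + 0.46² = 0.0004 + 0.2704 + 0.2116 = 0.4824
O = 0.3450 / √(0.3498 × 0.4824) = 0.3450 / 0.41078 = 0.8399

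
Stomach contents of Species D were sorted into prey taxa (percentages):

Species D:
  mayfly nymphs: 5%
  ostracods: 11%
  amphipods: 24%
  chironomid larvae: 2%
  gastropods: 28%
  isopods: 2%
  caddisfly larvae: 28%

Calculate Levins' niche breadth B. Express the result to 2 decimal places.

4.35

Convert percentages to proportions (divide by 100).
Σpᵢ² = 0.05² + 0.11² + 0.24² + 0.02² + 0.28² + 0.02² + 0.28² = 0.0025 + 0.0121 + 0.0576 + 0.0004 + 0.0784 + 0.0004 + 0.0784 = 0.2298
B = 1 / 0.2298 = 4.3516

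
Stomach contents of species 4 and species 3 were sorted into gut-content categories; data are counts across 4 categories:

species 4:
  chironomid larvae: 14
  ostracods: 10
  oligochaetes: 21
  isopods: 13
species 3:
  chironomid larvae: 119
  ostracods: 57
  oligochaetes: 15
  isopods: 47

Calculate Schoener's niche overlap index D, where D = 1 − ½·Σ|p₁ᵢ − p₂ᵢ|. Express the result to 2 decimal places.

0.67

Proportions for species 4 (n=58): 14/58=0.2414, 10/58=0.1724, 21/58=0.3621, 13/58=0.2241
Proportions for species 3 (n=238): 119/238=0.5000, 57/238=0.2395, 15/238=0.0630, 47/238=0.1975
Σ|p₁ᵢ − p₂ᵢ| = 0.2586 + 0.0671 + 0.2991 + 0.0266 = 0.6514
D = 1 − ½ × 0.6514 = 1 − 0.32570 = 0.67430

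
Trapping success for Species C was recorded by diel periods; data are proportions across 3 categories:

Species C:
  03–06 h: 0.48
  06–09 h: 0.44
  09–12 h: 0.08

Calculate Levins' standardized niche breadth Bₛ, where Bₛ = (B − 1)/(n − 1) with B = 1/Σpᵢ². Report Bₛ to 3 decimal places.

0.662

Σpᵢ² = 0.48² + 0.44² + 0.08² = 0.2304 + 0.1936 + 0.0064 = 0.4304
B = 1 / 0.4304 = 2.32342
Bₛ = (B − 1)/(n − 1) = (2.32342 − 1)/(3 − 1) = 1.32342/2 = 0.66171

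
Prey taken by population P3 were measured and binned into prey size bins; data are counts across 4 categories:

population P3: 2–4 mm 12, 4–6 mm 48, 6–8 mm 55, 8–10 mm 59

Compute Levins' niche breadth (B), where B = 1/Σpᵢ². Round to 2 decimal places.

Proportions for population P3 (n=174): 12/174=0.0690, 48/174=0.2759, 55/174=0.3161, 59/174=0.3391
Σpᵢ² = 0.0690² + 0.2759² + 0.3161² + 0.3391² = 0.004761 + 0.076121 + 0.099919 + 0.114989 = 0.295790
B = 1 / 0.295790 = 3.3808

3.38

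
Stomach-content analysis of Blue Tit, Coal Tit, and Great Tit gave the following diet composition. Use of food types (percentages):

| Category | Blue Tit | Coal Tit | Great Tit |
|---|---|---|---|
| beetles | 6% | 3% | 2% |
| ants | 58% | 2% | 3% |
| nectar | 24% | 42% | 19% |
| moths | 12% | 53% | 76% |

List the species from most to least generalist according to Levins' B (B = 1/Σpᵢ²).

Blue Tit > Coal Tit > Great Tit

Convert percentages to proportions (divide by 100).
Σp_Blueᵢ² = 0.06² + 0.58² + 0.24² + 0.12² = 0.0036 + 0.3364 + 0.0576 + 0.0144 = 0.4120
B_Blue = 1 / 0.4120 = 2.4272
Σp_Coalᵢ² = 0.03² + 0.02² + 0.42² + 0.53² = 0.0009 + 0.0004 + 0.1764 + 0.2809 = 0.4586
B_Coal = 1 / 0.4586 = 2.1805
Σp_Greaᵢ² = 0.02² + 0.03² + 0.19² + 0.76² = 0.0004 + 0.0009 + 0.0361 + 0.5776 = 0.6150
B_Grea = 1 / 0.6150 = 1.6260
Ranking by B (broadest → narrowest): Blue Tit (2.43) > Coal Tit (2.18) > Great Tit (1.63)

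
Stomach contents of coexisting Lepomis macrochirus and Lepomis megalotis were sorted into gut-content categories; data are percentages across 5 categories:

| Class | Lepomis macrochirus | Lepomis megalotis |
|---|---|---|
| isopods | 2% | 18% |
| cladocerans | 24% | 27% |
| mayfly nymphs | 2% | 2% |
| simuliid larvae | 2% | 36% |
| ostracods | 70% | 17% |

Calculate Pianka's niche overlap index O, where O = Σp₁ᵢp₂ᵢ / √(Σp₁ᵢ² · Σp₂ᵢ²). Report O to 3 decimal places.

Convert percentages to proportions (divide by 100).
Σ p₁ᵢp₂ᵢ = 0.0036 + 0.0648 + 0.0004 + 0.0072 + 0.1190 = 0.1950
Σp_1ᵢ² = 0.02² + 0.24² + 0.02² + 0.02² + 0.70² = 0.0004 + 0.0576 + 0.0004 + 0.0004 + 0.4900 = 0.5488
Σp_2ᵢ² = 0.18² + 0.27² + 0.02² + 0.36² + 0.17² = 0.0324 + 0.0729 + 0.0004 + 0.1296 + 0.0289 = 0.2642
O = 0.1950 / √(0.5488 × 0.2642) = 0.1950 / 0.380779 = 0.51211

0.512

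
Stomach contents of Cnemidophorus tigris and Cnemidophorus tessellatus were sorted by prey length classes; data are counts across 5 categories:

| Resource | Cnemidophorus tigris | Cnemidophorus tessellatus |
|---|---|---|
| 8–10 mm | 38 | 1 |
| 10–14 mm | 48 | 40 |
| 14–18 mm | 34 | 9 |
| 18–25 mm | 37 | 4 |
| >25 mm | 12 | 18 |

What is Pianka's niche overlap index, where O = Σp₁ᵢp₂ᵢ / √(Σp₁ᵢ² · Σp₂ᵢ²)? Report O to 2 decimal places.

0.73

Proportions for Cnemidophorus tigris (n=169): 38/169=0.2249, 48/169=0.2840, 34/169=0.2012, 37/169=0.2189, 12/169=0.0710
Proportions for Cnemidophorus tessellatus (n=72): 1/72=0.0139, 40/72=0.5556, 9/72=0.1250, 4/72=0.0556, 18/72=0.2500
Σ p₁ᵢp₂ᵢ = 0.003126 + 0.157790 + 0.025150 + 0.012171 + 0.017750 = 0.215987
Σp_1ᵢ² = 0.2249² + 0.2840² + 0.2012² + 0.2189² + 0.0710² = 0.050580 + 0.080656 + 0.040481 + 0.047917 + 0.005041 = 0.224675
Σp_2ᵢ² = 0.0139² + 0.5556² + 0.1250² + 0.0556² + 0.2500² = 0.000193 + 0.308691 + 0.015625 + 0.003091 + 0.062500 = 0.390100
O = 0.215987 / √(0.224675 × 0.390100) = 0.215987 / 0.2960502 = 0.7296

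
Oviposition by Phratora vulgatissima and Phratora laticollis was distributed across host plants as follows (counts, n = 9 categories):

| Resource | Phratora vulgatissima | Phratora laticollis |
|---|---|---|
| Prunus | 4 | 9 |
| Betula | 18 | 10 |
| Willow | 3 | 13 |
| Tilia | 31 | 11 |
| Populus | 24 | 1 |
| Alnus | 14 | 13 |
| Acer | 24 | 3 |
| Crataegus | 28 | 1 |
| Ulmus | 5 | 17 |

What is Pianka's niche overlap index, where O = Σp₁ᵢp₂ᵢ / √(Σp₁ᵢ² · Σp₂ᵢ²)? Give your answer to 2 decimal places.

0.55

Proportions for Phratora vulgatissima (n=151): 4/151=0.0265, 18/151=0.1192, 3/151=0.0199, 31/151=0.2053, 24/151=0.1589, 14/151=0.0927, 24/151=0.1589, 28/151=0.1854, 5/151=0.0331
Proportions for Phratora laticollis (n=78): 9/78=0.1154, 10/78=0.1282, 13/78=0.1667, 11/78=0.1410, 1/78=0.0128, 13/78=0.1667, 3/78=0.0385, 1/78=0.0128, 17/78=0.2179
Σ p₁ᵢp₂ᵢ = 0.003058 + 0.015281 + 0.003317 + 0.028947 + 0.002034 + 0.015453 + 0.006118 + 0.002373 + 0.007212 = 0.083793
Σp_1ᵢ² = 0.0265² + 0.1192² + 0.0199² + 0.2053² + 0.1589² + 0.0927² + 0.1589² + 0.1854² + 0.0331² = 0.000702 + 0.014209 + 0.000396 + 0.042148 + 0.025249 + 0.008593 + 0.025249 + 0.034373 + 0.001096 = 0.152015
Σp_2ᵢ² = 0.1154² + 0.1282² + 0.1667² + 0.1410² + 0.0128² + 0.1667² + 0.0385² + 0.0128² + 0.2179² = 0.013317 + 0.016435 + 0.027789 + 0.019881 + 0.000164 + 0.027789 + 0.001482 + 0.000164 + 0.047480 = 0.154501
O = 0.083793 / √(0.152015 × 0.154501) = 0.083793 / 0.1532530 = 0.5468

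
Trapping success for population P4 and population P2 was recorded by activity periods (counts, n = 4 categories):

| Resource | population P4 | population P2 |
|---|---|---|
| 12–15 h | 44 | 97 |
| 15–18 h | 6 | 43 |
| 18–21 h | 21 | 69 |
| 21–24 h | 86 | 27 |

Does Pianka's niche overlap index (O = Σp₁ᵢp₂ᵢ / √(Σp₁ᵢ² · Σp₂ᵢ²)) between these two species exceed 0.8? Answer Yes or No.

No

Proportions for population P4 (n=157): 44/157=0.2803, 6/157=0.0382, 21/157=0.1338, 86/157=0.5478
Proportions for population P2 (n=236): 97/236=0.4110, 43/236=0.1822, 69/236=0.2924, 27/236=0.1144
Σ p₁ᵢp₂ᵢ = 0.115203 + 0.006960 + 0.039123 + 0.062668 = 0.223954
Σp_1ᵢ² = 0.2803² + 0.0382² + 0.1338² + 0.5478² = 0.078568 + 0.001459 + 0.017902 + 0.300085 = 0.398014
Σp_2ᵢ² = 0.4110² + 0.1822² + 0.2924² + 0.1144² = 0.168921 + 0.033197 + 0.085498 + 0.013087 = 0.300703
O = 0.223954 / √(0.398014 × 0.300703) = 0.223954 / 0.3459538 = 0.6474
O = 0.6474 < 0.8 → No.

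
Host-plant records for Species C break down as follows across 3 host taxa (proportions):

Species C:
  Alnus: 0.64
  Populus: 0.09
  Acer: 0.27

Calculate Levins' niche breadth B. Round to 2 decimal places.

Σpᵢ² = 0.64² + 0.09² + 0.27² = 0.4096 + 0.0081 + 0.0729 = 0.4906
B = 1 / 0.4906 = 2.0383

2.04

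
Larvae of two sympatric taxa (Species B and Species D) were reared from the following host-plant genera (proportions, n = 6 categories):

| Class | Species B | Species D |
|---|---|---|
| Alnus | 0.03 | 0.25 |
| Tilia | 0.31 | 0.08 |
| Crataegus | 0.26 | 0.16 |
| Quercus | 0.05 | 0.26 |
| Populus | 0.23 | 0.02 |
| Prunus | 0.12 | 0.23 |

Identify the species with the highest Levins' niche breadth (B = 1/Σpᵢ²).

Σp_Bᵢ² = 0.03² + 0.31² + 0.26² + 0.05² + 0.23² + 0.12² = 0.0009 + 0.0961 + 0.0676 + 0.0025 + 0.0529 + 0.0144 = 0.2344
B_B = 1 / 0.2344 = 4.2662
Σp_Dᵢ² = 0.25² + 0.08² + 0.16² + 0.26² + 0.02² + 0.23² = 0.0625 + 0.0064 + 0.0256 + 0.0676 + 0.0004 + 0.0529 = 0.2154
B_D = 1 / 0.2154 = 4.6425
Highest B → broadest niche (most generalist): Species D (B = 4.64).

Species D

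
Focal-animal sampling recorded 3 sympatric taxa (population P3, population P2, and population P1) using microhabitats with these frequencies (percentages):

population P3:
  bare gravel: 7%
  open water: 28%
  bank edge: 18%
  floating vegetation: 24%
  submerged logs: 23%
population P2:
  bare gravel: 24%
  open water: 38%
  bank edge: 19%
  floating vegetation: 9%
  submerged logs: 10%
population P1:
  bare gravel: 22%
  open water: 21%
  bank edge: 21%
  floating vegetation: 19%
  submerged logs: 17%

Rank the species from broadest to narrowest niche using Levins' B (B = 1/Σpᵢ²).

Convert percentages to proportions (divide by 100).
Σp_P3ᵢ² = 0.07² + 0.28² + 0.18² + 0.24² + 0.23² = 0.0049 + 0.0784 + 0.0324 + 0.0576 + 0.0529 = 0.2262
B_P3 = 1 / 0.2262 = 4.4209
Σp_P2ᵢ² = 0.24² + 0.38² + 0.19² + 0.09² + 0.10² = 0.0576 + 0.1444 + 0.0361 + 0.0081 + 0.0100 = 0.2562
B_P2 = 1 / 0.2562 = 3.9032
Σp_P1ᵢ² = 0.22² + 0.21² + 0.21² + 0.19² + 0.17² = 0.0484 + 0.0441 + 0.0441 + 0.0361 + 0.0289 = 0.2016
B_P1 = 1 / 0.2016 = 4.9603
Ranking by B (broadest → narrowest): population P1 (4.96) > population P3 (4.42) > population P2 (3.90)

population P1 > population P3 > population P2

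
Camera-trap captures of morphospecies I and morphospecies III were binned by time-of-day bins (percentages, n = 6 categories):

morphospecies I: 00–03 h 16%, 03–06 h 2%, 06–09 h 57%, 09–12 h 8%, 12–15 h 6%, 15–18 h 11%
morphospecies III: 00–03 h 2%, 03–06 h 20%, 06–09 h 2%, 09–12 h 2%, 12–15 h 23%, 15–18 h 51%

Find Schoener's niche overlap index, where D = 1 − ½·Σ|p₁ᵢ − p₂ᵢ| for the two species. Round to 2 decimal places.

Convert percentages to proportions (divide by 100).
Σ|p₁ᵢ − p₂ᵢ| = 0.14 + 0.18 + 0.55 + 0.06 + 0.17 + 0.40 = 1.50
D = 1 − ½ × 1.50 = 1 − 0.750 = 0.2500

0.25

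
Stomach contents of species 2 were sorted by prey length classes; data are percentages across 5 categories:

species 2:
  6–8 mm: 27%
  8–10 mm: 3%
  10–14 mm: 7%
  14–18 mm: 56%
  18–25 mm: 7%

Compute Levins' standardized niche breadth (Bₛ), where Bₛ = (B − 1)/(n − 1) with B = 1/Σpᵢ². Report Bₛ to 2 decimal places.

0.38

Convert percentages to proportions (divide by 100).
Σpᵢ² = 0.27² + 0.03² + 0.07² + 0.56² + 0.07² = 0.0729 + 0.0009 + 0.0049 + 0.3136 + 0.0049 = 0.3972
B = 1 / 0.3972 = 2.5176
Bₛ = (B − 1)/(n − 1) = (2.5176 − 1)/(5 − 1) = 1.5176/4 = 0.3794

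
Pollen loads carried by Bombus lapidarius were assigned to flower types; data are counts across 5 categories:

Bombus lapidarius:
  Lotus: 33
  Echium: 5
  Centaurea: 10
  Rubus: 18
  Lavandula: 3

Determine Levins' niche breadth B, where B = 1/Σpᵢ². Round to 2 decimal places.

3.08

Proportions for Bombus lapidarius (n=69): 33/69=0.4783, 5/69=0.0725, 10/69=0.1449, 18/69=0.2609, 3/69=0.0435
Σpᵢ² = 0.4783² + 0.0725² + 0.1449² + 0.2609² + 0.0435² = 0.228771 + 0.005256 + 0.020996 + 0.068069 + 0.001892 = 0.324984
B = 1 / 0.324984 = 3.0771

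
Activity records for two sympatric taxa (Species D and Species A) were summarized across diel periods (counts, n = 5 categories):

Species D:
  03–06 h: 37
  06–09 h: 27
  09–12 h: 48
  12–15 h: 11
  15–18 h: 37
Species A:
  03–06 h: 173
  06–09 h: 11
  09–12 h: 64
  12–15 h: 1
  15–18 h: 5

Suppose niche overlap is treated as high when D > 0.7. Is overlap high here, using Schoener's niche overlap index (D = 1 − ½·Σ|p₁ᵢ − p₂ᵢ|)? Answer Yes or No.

Proportions for Species D (n=160): 37/160=0.2313, 27/160=0.1688, 48/160=0.3000, 11/160=0.0688, 37/160=0.2313
Proportions for Species A (n=254): 173/254=0.6811, 11/254=0.0433, 64/254=0.2520, 1/254=0.0039, 5/254=0.0197
Σ|p₁ᵢ − p₂ᵢ| = 0.4498 + 0.1255 + 0.0480 + 0.0649 + 0.2116 = 0.8998
D = 1 − ½ × 0.8998 = 1 − 0.44990 = 0.55010
D = 0.55010 < 0.7 → No.

No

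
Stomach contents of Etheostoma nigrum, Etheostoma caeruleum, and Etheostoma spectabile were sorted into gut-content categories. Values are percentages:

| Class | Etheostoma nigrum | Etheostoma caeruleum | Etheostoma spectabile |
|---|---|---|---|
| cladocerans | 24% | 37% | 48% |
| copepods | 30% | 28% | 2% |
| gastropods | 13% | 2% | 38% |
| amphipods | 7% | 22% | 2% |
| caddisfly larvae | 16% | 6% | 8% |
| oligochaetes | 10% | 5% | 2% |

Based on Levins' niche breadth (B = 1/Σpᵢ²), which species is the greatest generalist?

Convert percentages to proportions (divide by 100).
Σp_nigrᵢ² = 0.24² + 0.30² + 0.13² + 0.07² + 0.16² + 0.10² = 0.0576 + 0.0900 + 0.0169 + 0.0049 + 0.0256 + 0.0100 = 0.2050
B_nigr = 1 / 0.2050 = 4.8780
Σp_caerᵢ² = 0.37² + 0.28² + 0.02² + 0.22² + 0.06² + 0.05² = 0.1369 + 0.0784 + 0.0004 + 0.0484 + 0.0036 + 0.0025 = 0.2702
B_caer = 1 / 0.2702 = 3.7010
Σp_specᵢ² = 0.48² + 0.02² + 0.38² + 0.02² + 0.08² + 0.02² = 0.2304 + 0.0004 + 0.1444 + 0.0004 + 0.0064 + 0.0004 = 0.3824
B_spec = 1 / 0.3824 = 2.6151
Highest B → broadest niche (most generalist): Etheostoma nigrum (B = 4.88).

Etheostoma nigrum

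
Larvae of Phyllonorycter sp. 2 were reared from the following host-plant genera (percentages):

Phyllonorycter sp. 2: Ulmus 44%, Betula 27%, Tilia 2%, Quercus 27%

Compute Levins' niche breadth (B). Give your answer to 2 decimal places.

Convert percentages to proportions (divide by 100).
Σpᵢ² = 0.44² + 0.27² + 0.02² + 0.27² = 0.1936 + 0.0729 + 0.0004 + 0.0729 = 0.3398
B = 1 / 0.3398 = 2.9429

2.94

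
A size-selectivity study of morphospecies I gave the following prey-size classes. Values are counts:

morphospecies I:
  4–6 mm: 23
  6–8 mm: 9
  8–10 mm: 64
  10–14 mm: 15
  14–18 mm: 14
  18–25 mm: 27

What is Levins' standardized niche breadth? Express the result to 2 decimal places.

0.59

Proportions for morphospecies I (n=152): 23/152=0.1513, 9/152=0.0592, 64/152=0.4211, 15/152=0.0987, 14/152=0.0921, 27/152=0.1776
Σpᵢ² = 0.1513² + 0.0592² + 0.4211² + 0.0987² + 0.0921² + 0.1776² = 0.022892 + 0.003505 + 0.177325 + 0.009742 + 0.008482 + 0.031542 = 0.253488
B = 1 / 0.253488 = 3.9450
Bₛ = (B − 1)/(n − 1) = (3.9450 − 1)/(6 − 1) = 2.9450/5 = 0.5890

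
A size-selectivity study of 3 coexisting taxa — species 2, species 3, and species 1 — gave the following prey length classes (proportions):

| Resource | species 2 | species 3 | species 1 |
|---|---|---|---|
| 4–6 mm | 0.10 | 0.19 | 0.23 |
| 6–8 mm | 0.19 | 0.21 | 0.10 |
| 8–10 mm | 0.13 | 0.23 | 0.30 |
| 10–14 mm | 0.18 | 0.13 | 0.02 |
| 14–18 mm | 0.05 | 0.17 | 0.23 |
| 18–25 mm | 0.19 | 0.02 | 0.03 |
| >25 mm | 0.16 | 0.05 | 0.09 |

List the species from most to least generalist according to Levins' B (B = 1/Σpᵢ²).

species 2 > species 3 > species 1

Σp_2ᵢ² = 0.10² + 0.19² + 0.13² + 0.18² + 0.05² + 0.19² + 0.16² = 0.0100 + 0.0361 + 0.0169 + 0.0324 + 0.0025 + 0.0361 + 0.0256 = 0.1596
B_2 = 1 / 0.1596 = 6.2657
Σp_3ᵢ² = 0.19² + 0.21² + 0.23² + 0.13² + 0.17² + 0.02² + 0.05² = 0.0361 + 0.0441 + 0.0529 + 0.0169 + 0.0289 + 0.0004 + 0.0025 = 0.1818
B_3 = 1 / 0.1818 = 5.5006
Σp_1ᵢ² = 0.23² + 0.10² + 0.30² + 0.02² + 0.23² + 0.03² + 0.09² = 0.0529 + 0.0100 + 0.0900 + 0.0004 + 0.0529 + 0.0009 + 0.0081 = 0.2152
B_1 = 1 / 0.2152 = 4.6468
Ranking by B (broadest → narrowest): species 2 (6.27) > species 3 (5.50) > species 1 (4.65)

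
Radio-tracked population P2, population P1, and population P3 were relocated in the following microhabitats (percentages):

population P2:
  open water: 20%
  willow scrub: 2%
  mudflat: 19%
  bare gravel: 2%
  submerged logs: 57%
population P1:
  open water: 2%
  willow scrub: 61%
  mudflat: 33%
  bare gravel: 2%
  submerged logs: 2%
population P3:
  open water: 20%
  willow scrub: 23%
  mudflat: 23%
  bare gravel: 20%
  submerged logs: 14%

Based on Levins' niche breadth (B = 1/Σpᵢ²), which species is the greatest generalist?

population P3

Convert percentages to proportions (divide by 100).
Σp_P2ᵢ² = 0.20² + 0.02² + 0.19² + 0.02² + 0.57² = 0.0400 + 0.0004 + 0.0361 + 0.0004 + 0.3249 = 0.4018
B_P2 = 1 / 0.4018 = 2.4888
Σp_P1ᵢ² = 0.02² + 0.61² + 0.33² + 0.02² + 0.02² = 0.0004 + 0.3721 + 0.1089 + 0.0004 + 0.0004 = 0.4822
B_P1 = 1 / 0.4822 = 2.0738
Σp_P3ᵢ² = 0.20² + 0.23² + 0.23² + 0.20² + 0.14² = 0.0400 + 0.0529 + 0.0529 + 0.0400 + 0.0196 = 0.2054
B_P3 = 1 / 0.2054 = 4.8685
Highest B → broadest niche (most generalist): population P3 (B = 4.87).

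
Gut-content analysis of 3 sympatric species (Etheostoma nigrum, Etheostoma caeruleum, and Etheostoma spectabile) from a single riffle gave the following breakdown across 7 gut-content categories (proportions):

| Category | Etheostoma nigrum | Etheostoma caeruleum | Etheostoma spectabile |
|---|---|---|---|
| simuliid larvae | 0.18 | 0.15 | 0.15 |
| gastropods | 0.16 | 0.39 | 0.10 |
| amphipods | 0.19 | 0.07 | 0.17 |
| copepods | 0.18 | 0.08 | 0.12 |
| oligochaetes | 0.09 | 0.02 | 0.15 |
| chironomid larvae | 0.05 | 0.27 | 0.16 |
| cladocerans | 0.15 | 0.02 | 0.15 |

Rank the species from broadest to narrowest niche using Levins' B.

Etheostoma spectabile > Etheostoma nigrum > Etheostoma caeruleum

Σp_nigrᵢ² = 0.18² + 0.16² + 0.19² + 0.18² + 0.09² + 0.05² + 0.15² = 0.0324 + 0.0256 + 0.0361 + 0.0324 + 0.0081 + 0.0025 + 0.0225 = 0.1596
B_nigr = 1 / 0.1596 = 6.2657
Σp_caerᵢ² = 0.15² + 0.39² + 0.07² + 0.08² + 0.02² + 0.27² + 0.02² = 0.0225 + 0.1521 + 0.0049 + 0.0064 + 0.0004 + 0.0729 + 0.0004 = 0.2596
B_caer = 1 / 0.2596 = 3.8521
Σp_specᵢ² = 0.15² + 0.10² + 0.17² + 0.12² + 0.15² + 0.16² + 0.15² = 0.0225 + 0.0100 + 0.0289 + 0.0144 + 0.0225 + 0.0256 + 0.0225 = 0.1464
B_spec = 1 / 0.1464 = 6.8306
Ranking by B (broadest → narrowest): Etheostoma spectabile (6.83) > Etheostoma nigrum (6.27) > Etheostoma caeruleum (3.85)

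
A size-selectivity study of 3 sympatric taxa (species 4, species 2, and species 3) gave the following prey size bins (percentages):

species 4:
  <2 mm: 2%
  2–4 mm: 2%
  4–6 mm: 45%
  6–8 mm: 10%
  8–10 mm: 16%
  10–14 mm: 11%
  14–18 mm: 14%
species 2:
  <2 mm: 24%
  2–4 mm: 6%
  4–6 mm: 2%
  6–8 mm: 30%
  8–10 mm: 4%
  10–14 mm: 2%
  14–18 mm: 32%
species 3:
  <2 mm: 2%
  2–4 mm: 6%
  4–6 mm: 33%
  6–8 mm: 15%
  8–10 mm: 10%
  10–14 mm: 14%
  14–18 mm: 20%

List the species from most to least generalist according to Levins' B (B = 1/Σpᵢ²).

Convert percentages to proportions (divide by 100).
Σp_4ᵢ² = 0.02² + 0.02² + 0.45² + 0.10² + 0.16² + 0.11² + 0.14² = 0.0004 + 0.0004 + 0.2025 + 0.0100 + 0.0256 + 0.0121 + 0.0196 = 0.2706
B_4 = 1 / 0.2706 = 3.6955
Σp_2ᵢ² = 0.24² + 0.06² + 0.02² + 0.30² + 0.04² + 0.02² + 0.32² = 0.0576 + 0.0036 + 0.0004 + 0.0900 + 0.0016 + 0.0004 + 0.1024 = 0.2560
B_2 = 1 / 0.2560 = 3.9063
Σp_3ᵢ² = 0.02² + 0.06² + 0.33² + 0.15² + 0.10² + 0.14² + 0.20² = 0.0004 + 0.0036 + 0.1089 + 0.0225 + 0.0100 + 0.0196 + 0.0400 = 0.2050
B_3 = 1 / 0.2050 = 4.8780
Ranking by B (broadest → narrowest): species 3 (4.88) > species 2 (3.91) > species 4 (3.70)

species 3 > species 2 > species 4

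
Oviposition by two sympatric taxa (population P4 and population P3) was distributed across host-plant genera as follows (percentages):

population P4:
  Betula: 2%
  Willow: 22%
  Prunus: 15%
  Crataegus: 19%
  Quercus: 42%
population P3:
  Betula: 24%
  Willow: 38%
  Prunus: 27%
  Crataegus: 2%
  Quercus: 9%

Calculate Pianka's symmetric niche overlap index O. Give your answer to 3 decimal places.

Convert percentages to proportions (divide by 100).
Σ p₁ᵢp₂ᵢ = 0.0048 + 0.0836 + 0.0405 + 0.0038 + 0.0378 = 0.1705
Σp_1ᵢ² = 0.02² + 0.22² + 0.15² + 0.19² + 0.42² = 0.0004 + 0.0484 + 0.0225 + 0.0361 + 0.1764 = 0.2838
Σp_2ᵢ² = 0.24² + 0.38² + 0.27² + 0.02² + 0.09² = 0.0576 + 0.1444 + 0.0729 + 0.0004 + 0.0081 = 0.2834
O = 0.1705 / √(0.2838 × 0.2834) = 0.1705 / 0.283600 = 0.60120

0.601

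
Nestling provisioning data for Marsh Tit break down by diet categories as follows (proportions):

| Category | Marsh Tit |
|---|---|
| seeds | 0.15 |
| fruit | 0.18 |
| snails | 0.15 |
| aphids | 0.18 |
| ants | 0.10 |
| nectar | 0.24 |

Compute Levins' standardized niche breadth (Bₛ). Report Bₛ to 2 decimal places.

0.93

Σpᵢ² = 0.15² + 0.18² + 0.15² + 0.18² + 0.10² + 0.24² = 0.0225 + 0.0324 + 0.0225 + 0.0324 + 0.0100 + 0.0576 = 0.1774
B = 1 / 0.1774 = 5.6370
Bₛ = (B − 1)/(n − 1) = (5.6370 − 1)/(6 − 1) = 4.6370/5 = 0.9274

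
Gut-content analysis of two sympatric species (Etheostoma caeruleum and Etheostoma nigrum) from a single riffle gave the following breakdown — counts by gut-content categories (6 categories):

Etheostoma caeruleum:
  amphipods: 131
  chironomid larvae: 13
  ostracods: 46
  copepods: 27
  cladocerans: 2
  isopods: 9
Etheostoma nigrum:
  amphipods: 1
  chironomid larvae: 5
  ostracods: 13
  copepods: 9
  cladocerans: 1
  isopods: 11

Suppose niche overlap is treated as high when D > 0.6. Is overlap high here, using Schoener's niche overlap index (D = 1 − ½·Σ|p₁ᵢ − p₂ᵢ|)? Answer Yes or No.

No

Proportions for Etheostoma caeruleum (n=228): 131/228=0.5746, 13/228=0.0570, 46/228=0.2018, 27/228=0.1184, 2/228=0.0088, 9/228=0.0395
Proportions for Etheostoma nigrum (n=40): 1/40=0.0250, 5/40=0.1250, 13/40=0.3250, 9/40=0.2250, 1/40=0.0250, 11/40=0.2750
Σ|p₁ᵢ − p₂ᵢ| = 0.5496 + 0.0680 + 0.1232 + 0.1066 + 0.0162 + 0.2355 = 1.0991
D = 1 − ½ × 1.0991 = 1 − 0.54955 = 0.45045
D = 0.45045 < 0.6 → No.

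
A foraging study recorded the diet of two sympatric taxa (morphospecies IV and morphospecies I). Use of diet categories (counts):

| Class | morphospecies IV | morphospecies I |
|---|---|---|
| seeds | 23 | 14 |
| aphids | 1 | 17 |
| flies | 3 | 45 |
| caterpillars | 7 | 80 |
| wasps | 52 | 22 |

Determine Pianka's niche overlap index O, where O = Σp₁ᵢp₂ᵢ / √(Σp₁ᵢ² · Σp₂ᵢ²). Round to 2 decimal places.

0.39

Proportions for morphospecies IV (n=86): 23/86=0.2674, 1/86=0.0116, 3/86=0.0349, 7/86=0.0814, 52/86=0.6047
Proportions for morphospecies I (n=178): 14/178=0.0787, 17/178=0.0955, 45/178=0.2528, 80/178=0.4494, 22/178=0.1236
Σ p₁ᵢp₂ᵢ = 0.021044 + 0.001108 + 0.008823 + 0.036581 + 0.074741 = 0.142297
Σp_1ᵢ² = 0.2674² + 0.0116² + 0.0349² + 0.0814² + 0.6047² = 0.071503 + 0.000135 + 0.001218 + 0.006626 + 0.365662 = 0.445144
Σp_2ᵢ² = 0.0787² + 0.0955² + 0.2528² + 0.4494² + 0.1236² = 0.006194 + 0.009120 + 0.063908 + 0.201960 + 0.015277 = 0.296459
O = 0.142297 / √(0.445144 × 0.296459) = 0.142297 / 0.3632725 = 0.3917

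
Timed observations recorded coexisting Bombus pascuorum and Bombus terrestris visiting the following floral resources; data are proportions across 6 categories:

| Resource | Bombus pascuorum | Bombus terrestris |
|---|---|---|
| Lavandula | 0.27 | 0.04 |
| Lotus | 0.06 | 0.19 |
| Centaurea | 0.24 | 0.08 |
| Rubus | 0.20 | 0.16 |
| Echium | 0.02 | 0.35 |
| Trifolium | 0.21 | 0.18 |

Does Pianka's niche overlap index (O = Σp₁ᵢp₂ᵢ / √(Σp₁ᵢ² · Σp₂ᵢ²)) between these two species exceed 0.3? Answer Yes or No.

Σ p₁ᵢp₂ᵢ = 0.0108 + 0.0114 + 0.0192 + 0.0320 + 0.0070 + 0.0378 = 0.1182
Σp_1ᵢ² = 0.27² + 0.06² + 0.24² + 0.20² + 0.02² + 0.21² = 0.0729 + 0.0036 + 0.0576 + 0.0400 + 0.0004 + 0.0441 = 0.2186
Σp_2ᵢ² = 0.04² + 0.19² + 0.08² + 0.16² + 0.35² + 0.18² = 0.0016 + 0.0361 + 0.0064 + 0.0256 + 0.1225 + 0.0324 = 0.2246
O = 0.1182 / √(0.2186 × 0.2246) = 0.1182 / 0.22158 = 0.5334
O = 0.5334 > 0.3 → Yes.

Yes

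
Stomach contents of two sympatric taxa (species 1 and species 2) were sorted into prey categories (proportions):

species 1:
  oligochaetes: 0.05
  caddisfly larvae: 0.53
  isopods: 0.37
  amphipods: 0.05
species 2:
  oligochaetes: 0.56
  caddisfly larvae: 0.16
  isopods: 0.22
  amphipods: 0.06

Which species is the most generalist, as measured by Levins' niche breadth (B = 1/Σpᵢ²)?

Σp_1ᵢ² = 0.05² + 0.53² + 0.37² + 0.05² = 0.0025 + 0.2809 + 0.1369 + 0.0025 = 0.4228
B_1 = 1 / 0.4228 = 2.3652
Σp_2ᵢ² = 0.56² + 0.16² + 0.22² + 0.06² = 0.3136 + 0.0256 + 0.0484 + 0.0036 = 0.3912
B_2 = 1 / 0.3912 = 2.5562
Highest B → broadest niche (most generalist): species 2 (B = 2.56).

species 2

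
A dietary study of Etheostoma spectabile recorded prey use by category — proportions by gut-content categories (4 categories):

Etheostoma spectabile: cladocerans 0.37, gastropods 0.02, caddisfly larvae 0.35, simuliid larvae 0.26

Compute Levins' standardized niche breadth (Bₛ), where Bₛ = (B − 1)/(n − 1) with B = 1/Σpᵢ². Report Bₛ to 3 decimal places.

0.685

Σpᵢ² = 0.37² + 0.02² + 0.35² + 0.26² = 0.1369 + 0.0004 + 0.1225 + 0.0676 = 0.3274
B = 1 / 0.3274 = 3.05437
Bₛ = (B − 1)/(n − 1) = (3.05437 − 1)/(4 − 1) = 2.05437/3 = 0.68479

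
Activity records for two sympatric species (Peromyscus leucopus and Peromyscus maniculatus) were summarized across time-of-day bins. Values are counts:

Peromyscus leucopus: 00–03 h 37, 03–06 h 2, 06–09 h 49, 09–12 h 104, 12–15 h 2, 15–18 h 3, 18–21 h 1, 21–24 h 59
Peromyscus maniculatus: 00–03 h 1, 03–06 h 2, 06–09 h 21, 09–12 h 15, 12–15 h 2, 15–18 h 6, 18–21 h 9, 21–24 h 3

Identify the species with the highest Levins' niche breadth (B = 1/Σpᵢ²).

Peromyscus maniculatus

Proportions for Peromyscus leucopus (n=257): 37/257=0.1440, 2/257=0.0078, 49/257=0.1907, 104/257=0.4047, 2/257=0.0078, 3/257=0.0117, 1/257=0.0039, 59/257=0.2296
Proportions for Peromyscus maniculatus (n=59): 1/59=0.0169, 2/59=0.0339, 21/59=0.3559, 15/59=0.2542, 2/59=0.0339, 6/59=0.1017, 9/59=0.1525, 3/59=0.0508
Σp_leucᵢ² = 0.1440² + 0.0078² + 0.1907² + 0.4047² + 0.0078² + 0.0117² + 0.0039² + 0.2296² = 0.020736 + 0.000061 + 0.036366 + 0.163782 + 0.000061 + 0.000137 + 0.000015 + 0.052716 = 0.273874
B_leuc = 1 / 0.273874 = 3.6513
Σp_maniᵢ² = 0.0169² + 0.0339² + 0.3559² + 0.2542² + 0.0339² + 0.1017² + 0.1525² + 0.0508² = 0.000286 + 0.001149 + 0.126665 + 0.064618 + 0.001149 + 0.010343 + 0.023256 + 0.002581 = 0.230047
B_mani = 1 / 0.230047 = 4.3469
Highest B → broadest niche (most generalist): Peromyscus maniculatus (B = 4.35).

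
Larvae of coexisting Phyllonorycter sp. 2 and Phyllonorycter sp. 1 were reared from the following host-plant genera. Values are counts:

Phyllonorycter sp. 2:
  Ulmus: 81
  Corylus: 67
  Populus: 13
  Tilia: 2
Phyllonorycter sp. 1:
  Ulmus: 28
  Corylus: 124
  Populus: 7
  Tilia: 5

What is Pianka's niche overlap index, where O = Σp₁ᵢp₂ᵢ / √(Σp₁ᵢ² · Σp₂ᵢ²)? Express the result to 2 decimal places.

0.79

Proportions for Phyllonorycter sp. 2 (n=163): 81/163=0.4969, 67/163=0.4110, 13/163=0.0798, 2/163=0.0123
Proportions for Phyllonorycter sp. 1 (n=164): 28/164=0.1707, 124/164=0.7561, 7/164=0.0427, 5/164=0.0305
Σ p₁ᵢp₂ᵢ = 0.084821 + 0.310757 + 0.003407 + 0.000375 = 0.399360
Σp_1ᵢ² = 0.4969² + 0.4110² + 0.0798² + 0.0123² = 0.246910 + 0.168921 + 0.006368 + 0.000151 = 0.422350
Σp_2ᵢ² = 0.1707² + 0.7561² + 0.0427² + 0.0305² = 0.029138 + 0.571687 + 0.001823 + 0.000930 = 0.603578
O = 0.399360 / √(0.422350 × 0.603578) = 0.399360 / 0.5048972 = 0.7910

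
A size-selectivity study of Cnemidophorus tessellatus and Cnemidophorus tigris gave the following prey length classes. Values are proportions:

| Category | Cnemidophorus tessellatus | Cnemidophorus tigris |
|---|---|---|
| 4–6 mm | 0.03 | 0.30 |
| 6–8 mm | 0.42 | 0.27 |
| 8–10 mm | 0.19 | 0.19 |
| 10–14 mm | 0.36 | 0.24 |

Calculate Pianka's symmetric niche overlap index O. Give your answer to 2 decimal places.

Σ p₁ᵢp₂ᵢ = 0.0090 + 0.1134 + 0.0361 + 0.0864 = 0.2449
Σp_1ᵢ² = 0.03² + 0.42² + 0.19² + 0.36² = 0.0009 + 0.1764 + 0.0361 + 0.1296 = 0.3430
Σp_2ᵢ² = 0.30² + 0.27² + 0.19² + 0.24² = 0.0900 + 0.0729 + 0.0361 + 0.0576 = 0.2566
O = 0.2449 / √(0.3430 × 0.2566) = 0.2449 / 0.29667 = 0.8255

0.83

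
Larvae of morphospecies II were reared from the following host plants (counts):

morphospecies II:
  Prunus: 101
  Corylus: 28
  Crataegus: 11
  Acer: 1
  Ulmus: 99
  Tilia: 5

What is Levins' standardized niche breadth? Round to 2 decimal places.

0.37

Proportions for morphospecies II (n=245): 101/245=0.4122, 28/245=0.1143, 11/245=0.0449, 1/245=0.0041, 99/245=0.4041, 5/245=0.0204
Σpᵢ² = 0.4122² + 0.1143² + 0.0449² + 0.0041² + 0.4041² + 0.0204² = 0.169909 + 0.013064 + 0.002016 + 0.000017 + 0.163297 + 0.000416 = 0.348719
B = 1 / 0.348719 = 2.8676
Bₛ = (B − 1)/(n − 1) = (2.8676 − 1)/(6 − 1) = 1.8676/5 = 0.3735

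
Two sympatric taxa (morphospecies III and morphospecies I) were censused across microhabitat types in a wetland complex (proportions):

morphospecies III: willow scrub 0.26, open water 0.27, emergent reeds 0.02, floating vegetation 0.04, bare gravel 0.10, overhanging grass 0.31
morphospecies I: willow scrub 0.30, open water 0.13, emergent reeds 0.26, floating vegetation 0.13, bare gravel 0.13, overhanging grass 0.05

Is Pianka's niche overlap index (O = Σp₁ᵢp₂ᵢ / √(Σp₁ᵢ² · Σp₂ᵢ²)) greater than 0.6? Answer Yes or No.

Σ p₁ᵢp₂ᵢ = 0.0780 + 0.0351 + 0.0052 + 0.0052 + 0.0130 + 0.0155 = 0.1520
Σp_1ᵢ² = 0.26² + 0.27² + 0.02² + 0.04² + 0.10² + 0.31² = 0.0676 + 0.0729 + 0.0004 + 0.0016 + 0.0100 + 0.0961 = 0.2486
Σp_2ᵢ² = 0.30² + 0.13² + 0.26² + 0.13² + 0.13² + 0.05² = 0.0900 + 0.0169 + 0.0676 + 0.0169 + 0.0169 + 0.0025 = 0.2108
O = 0.1520 / √(0.2486 × 0.2108) = 0.1520 / 0.22892 = 0.6640
O = 0.6640 > 0.6 → Yes.

Yes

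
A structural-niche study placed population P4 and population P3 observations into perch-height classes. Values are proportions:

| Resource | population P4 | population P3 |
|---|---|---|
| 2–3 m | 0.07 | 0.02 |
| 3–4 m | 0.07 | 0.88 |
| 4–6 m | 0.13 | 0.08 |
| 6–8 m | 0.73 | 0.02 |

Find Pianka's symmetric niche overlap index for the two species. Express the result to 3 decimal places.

Σ p₁ᵢp₂ᵢ = 0.0014 + 0.0616 + 0.0104 + 0.0146 = 0.0880
Σp_1ᵢ² = 0.07² + 0.07² + 0.13² + 0.73² = 0.0049 + 0.0049 + 0.0169 + 0.5329 = 0.5596
Σp_2ᵢ² = 0.02² + 0.88² + 0.08² + 0.02² = 0.0004 + 0.7744 + 0.0064 + 0.0004 = 0.7816
O = 0.0880 / √(0.5596 × 0.7816) = 0.0880 / 0.661350 = 0.13306

0.133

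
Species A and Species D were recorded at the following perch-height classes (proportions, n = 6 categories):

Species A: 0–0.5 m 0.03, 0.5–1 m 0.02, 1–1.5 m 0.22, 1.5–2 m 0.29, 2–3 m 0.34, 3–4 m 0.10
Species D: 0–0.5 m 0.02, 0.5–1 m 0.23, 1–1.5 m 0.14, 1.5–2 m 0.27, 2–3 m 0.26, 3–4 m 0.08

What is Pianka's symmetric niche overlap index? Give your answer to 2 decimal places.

Σ p₁ᵢp₂ᵢ = 0.0006 + 0.0046 + 0.0308 + 0.0783 + 0.0884 + 0.0080 = 0.2107
Σp_1ᵢ² = 0.03² + 0.02² + 0.22² + 0.29² + 0.34² + 0.10² = 0.0009 + 0.0004 + 0.0484 + 0.0841 + 0.1156 + 0.0100 = 0.2594
Σp_2ᵢ² = 0.02² + 0.23² + 0.14² + 0.27² + 0.26² + 0.08² = 0.0004 + 0.0529 + 0.0196 + 0.0729 + 0.0676 + 0.0064 = 0.2198
O = 0.2107 / √(0.2594 × 0.2198) = 0.2107 / 0.23878 = 0.8824

0.88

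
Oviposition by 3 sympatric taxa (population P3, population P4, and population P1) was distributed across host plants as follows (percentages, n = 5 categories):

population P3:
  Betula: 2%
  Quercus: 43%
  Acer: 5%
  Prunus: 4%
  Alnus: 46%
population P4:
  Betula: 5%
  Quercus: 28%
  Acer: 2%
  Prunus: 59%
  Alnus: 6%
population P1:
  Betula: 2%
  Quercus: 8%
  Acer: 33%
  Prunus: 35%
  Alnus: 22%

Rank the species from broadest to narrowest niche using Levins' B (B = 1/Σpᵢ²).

population P1 > population P3 > population P4

Convert percentages to proportions (divide by 100).
Σp_P3ᵢ² = 0.02² + 0.43² + 0.05² + 0.04² + 0.46² = 0.0004 + 0.1849 + 0.0025 + 0.0016 + 0.2116 = 0.4010
B_P3 = 1 / 0.4010 = 2.4938
Σp_P4ᵢ² = 0.05² + 0.28² + 0.02² + 0.59² + 0.06² = 0.0025 + 0.0784 + 0.0004 + 0.3481 + 0.0036 = 0.4330
B_P4 = 1 / 0.4330 = 2.3095
Σp_P1ᵢ² = 0.02² + 0.08² + 0.33² + 0.35² + 0.22² = 0.0004 + 0.0064 + 0.1089 + 0.1225 + 0.0484 = 0.2866
B_P1 = 1 / 0.2866 = 3.4892
Ranking by B (broadest → narrowest): population P1 (3.49) > population P3 (2.49) > population P4 (2.31)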